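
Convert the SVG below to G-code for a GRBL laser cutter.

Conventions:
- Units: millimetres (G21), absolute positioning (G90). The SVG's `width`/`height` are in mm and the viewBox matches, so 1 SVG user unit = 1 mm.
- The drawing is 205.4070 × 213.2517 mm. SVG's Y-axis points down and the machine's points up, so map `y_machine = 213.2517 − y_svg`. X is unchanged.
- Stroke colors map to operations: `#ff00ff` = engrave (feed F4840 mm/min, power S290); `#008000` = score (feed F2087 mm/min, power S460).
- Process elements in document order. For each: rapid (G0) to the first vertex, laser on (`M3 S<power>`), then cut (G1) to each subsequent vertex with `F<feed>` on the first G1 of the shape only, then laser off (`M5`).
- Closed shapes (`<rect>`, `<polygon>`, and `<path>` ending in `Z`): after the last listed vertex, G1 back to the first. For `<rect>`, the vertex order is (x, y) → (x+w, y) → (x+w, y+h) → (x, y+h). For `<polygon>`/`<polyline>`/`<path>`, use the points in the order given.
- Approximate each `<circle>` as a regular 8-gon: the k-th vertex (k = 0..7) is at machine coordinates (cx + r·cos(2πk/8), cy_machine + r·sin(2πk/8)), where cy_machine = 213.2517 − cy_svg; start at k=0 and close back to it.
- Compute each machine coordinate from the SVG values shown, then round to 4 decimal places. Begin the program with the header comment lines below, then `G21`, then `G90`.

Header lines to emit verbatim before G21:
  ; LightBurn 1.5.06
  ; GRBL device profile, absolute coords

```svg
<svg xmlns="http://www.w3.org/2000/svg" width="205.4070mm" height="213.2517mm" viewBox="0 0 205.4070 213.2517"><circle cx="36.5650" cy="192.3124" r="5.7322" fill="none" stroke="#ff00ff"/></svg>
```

; LightBurn 1.5.06
; GRBL device profile, absolute coords
G21
G90
G0 X42.2972 Y20.9393
M3 S290
G1 X40.6183 Y24.9926 F4840
G1 X36.5650 Y26.6715
G1 X32.5117 Y24.9926
G1 X30.8328 Y20.9393
G1 X32.5117 Y16.8860
G1 X36.5650 Y15.2071
G1 X40.6183 Y16.8860
G1 X42.2972 Y20.9393
M5

viewBox `0 0 205.4070 213.2517` with mm width/height → 1 unit = 1 mm. Flip: y_m = 213.2517 − y_svg.

**Shape 1** — `<circle>` circle, stroke `#ff00ff` → engrave (S290, F4840). Machine vertices: (42.2972,20.9393) → (40.6183,24.9926) → (36.5650,26.6715) → (32.5117,24.9926) → (30.8328,20.9393) → (32.5117,16.8860) → (36.5650,15.2071) → (40.6183,16.8860) → (42.2972,20.9393). Closed: final G1 returns to the first vertex.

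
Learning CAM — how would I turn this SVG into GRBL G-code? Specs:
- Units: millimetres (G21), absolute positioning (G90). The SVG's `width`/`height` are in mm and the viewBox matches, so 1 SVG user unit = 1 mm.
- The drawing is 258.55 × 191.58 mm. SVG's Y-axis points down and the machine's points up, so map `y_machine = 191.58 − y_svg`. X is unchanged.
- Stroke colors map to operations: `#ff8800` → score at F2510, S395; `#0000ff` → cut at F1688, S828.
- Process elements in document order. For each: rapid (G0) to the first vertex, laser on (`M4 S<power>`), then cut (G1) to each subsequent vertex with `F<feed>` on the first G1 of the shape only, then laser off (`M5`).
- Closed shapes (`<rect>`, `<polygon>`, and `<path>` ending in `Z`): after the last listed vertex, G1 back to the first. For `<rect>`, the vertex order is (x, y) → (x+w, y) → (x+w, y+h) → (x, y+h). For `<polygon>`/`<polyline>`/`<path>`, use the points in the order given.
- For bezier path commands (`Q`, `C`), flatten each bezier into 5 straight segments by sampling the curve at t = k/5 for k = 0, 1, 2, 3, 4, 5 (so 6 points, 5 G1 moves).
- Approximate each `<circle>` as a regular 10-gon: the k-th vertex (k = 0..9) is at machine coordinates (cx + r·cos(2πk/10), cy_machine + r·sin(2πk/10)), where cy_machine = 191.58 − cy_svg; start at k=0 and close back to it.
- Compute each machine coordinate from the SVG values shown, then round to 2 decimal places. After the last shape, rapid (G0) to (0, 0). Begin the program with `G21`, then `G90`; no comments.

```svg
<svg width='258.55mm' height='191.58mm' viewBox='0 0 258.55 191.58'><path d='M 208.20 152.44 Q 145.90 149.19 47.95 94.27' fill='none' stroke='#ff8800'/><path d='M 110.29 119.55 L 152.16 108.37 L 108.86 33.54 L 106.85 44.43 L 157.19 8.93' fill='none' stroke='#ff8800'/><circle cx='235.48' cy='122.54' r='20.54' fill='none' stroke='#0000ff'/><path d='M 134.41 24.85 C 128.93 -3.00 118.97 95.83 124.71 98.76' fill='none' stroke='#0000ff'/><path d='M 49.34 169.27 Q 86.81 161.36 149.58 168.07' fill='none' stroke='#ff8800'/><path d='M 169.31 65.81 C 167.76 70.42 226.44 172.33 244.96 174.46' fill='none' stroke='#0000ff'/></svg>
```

G21
G90
G0 X208.20 Y39.14
M4 S395
G1 X181.85 Y42.51 F2510
G1 X152.66 Y50.01
G1 X120.61 Y61.64
G1 X85.70 Y77.41
G1 X47.95 Y97.31
M5
G0 X110.29 Y72.03
M4 S395
G1 X152.16 Y83.21 F2510
G1 X108.86 Y158.04
G1 X106.85 Y147.15
G1 X157.19 Y182.65
M5
G0 X256.02 Y69.04
M4 S828
G1 X252.10 Y81.11 F1688
G1 X241.83 Y88.57
G1 X229.13 Y88.57
G1 X218.86 Y81.11
G1 X214.94 Y69.04
G1 X218.86 Y56.97
G1 X229.13 Y49.51
G1 X241.83 Y49.51
G1 X252.10 Y56.97
G1 X256.02 Y69.04
M5
G0 X134.41 Y166.73
M4 S828
G1 X130.75 Y170.02 F1688
G1 X126.98 Y153.59
G1 X124.07 Y128.12
G1 X122.99 Y104.31
G1 X124.71 Y92.82
M5
G0 X49.34 Y22.31
M4 S395
G1 X65.34 Y24.89 F2510
G1 X83.36 Y26.30
G1 X103.41 Y26.54
G1 X125.48 Y25.61
G1 X149.58 Y23.51
M5
G0 X169.31 Y125.77
M4 S828
G1 X174.80 Y112.90 F1688
G1 X189.94 Y86.15
G1 X209.88 Y54.96
G1 X229.83 Y28.79
G1 X244.96 Y17.12
M5
G0 X0.00 Y0.00

1 u = 1 mm; y_m = 191.58 − y.

[1] `<path>` quadratic bezier, #ff8800→score S395 F2510: (208.20,39.14) → (181.85,42.51) → (152.66,50.01) → (120.61,61.64) → (85.70,77.41) → (47.95,97.31)

[2] `<path>` open polyline, #ff8800→score S395 F2510: (110.29,72.03) → (152.16,83.21) → (108.86,158.04) → (106.85,147.15) → (157.19,182.65)

[3] `<circle>` circle, #0000ff→cut S828 F1688: (256.02,69.04) → (252.10,81.11) → (241.83,88.57) → (229.13,88.57) → (218.86,81.11) → (214.94,69.04) → (218.86,56.97) → (229.13,49.51) → (241.83,49.51) → (252.10,56.97) → (256.02,69.04) (closed)

[4] `<path>` cubic bezier, #0000ff→cut S828 F1688: (134.41,166.73) → (130.75,170.02) → (126.98,153.59) → (124.07,128.12) → (122.99,104.31) → (124.71,92.82)

[5] `<path>` quadratic bezier, #ff8800→score S395 F2510: (49.34,22.31) → (65.34,24.89) → (83.36,26.30) → (103.41,26.54) → (125.48,25.61) → (149.58,23.51)

[6] `<path>` cubic bezier, #0000ff→cut S828 F1688: (169.31,125.77) → (174.80,112.90) → (189.94,86.15) → (209.88,54.96) → (229.83,28.79) → (244.96,17.12)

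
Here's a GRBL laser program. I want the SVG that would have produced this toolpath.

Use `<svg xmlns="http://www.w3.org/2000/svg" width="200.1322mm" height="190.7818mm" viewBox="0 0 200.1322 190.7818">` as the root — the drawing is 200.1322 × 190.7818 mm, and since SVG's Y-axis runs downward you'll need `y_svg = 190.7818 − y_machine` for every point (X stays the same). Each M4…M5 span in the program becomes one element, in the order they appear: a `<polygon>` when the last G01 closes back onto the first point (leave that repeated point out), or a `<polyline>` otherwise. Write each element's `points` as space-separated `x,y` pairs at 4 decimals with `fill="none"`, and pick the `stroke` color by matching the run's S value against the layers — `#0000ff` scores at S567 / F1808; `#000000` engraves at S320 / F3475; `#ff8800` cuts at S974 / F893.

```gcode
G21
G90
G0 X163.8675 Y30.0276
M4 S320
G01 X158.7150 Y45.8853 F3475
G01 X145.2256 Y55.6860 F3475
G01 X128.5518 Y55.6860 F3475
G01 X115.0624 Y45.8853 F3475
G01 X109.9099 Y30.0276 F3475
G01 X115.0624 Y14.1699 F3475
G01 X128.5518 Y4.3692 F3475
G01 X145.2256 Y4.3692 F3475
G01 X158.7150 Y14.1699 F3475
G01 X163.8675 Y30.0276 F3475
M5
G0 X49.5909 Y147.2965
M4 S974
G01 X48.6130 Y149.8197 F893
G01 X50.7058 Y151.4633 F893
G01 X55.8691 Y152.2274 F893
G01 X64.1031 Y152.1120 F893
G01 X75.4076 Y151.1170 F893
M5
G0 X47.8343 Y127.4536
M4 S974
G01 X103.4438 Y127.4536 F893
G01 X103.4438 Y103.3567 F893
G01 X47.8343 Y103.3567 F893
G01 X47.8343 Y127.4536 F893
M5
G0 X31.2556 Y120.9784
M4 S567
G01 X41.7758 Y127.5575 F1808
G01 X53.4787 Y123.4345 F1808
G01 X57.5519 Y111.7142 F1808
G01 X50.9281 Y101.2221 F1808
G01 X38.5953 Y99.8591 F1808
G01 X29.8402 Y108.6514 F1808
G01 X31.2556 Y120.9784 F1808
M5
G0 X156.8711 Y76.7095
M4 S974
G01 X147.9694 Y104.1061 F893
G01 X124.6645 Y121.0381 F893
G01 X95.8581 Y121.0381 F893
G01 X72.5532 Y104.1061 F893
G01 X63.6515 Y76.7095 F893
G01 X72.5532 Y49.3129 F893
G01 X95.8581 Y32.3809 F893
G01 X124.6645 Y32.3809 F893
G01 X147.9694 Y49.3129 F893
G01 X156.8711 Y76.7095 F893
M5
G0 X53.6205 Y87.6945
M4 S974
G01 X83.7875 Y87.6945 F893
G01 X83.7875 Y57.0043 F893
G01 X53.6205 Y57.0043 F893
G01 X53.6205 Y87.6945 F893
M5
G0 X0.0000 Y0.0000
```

<svg xmlns="http://www.w3.org/2000/svg" width="200.1322mm" height="190.7818mm" viewBox="0 0 200.1322 190.7818">
  <polygon points="163.8675,160.7542 158.7150,144.8965 145.2256,135.0958 128.5518,135.0958 115.0624,144.8965 109.9099,160.7542 115.0624,176.6119 128.5518,186.4126 145.2256,186.4126 158.7150,176.6119" fill="none" stroke="#000000"/>
  <polyline points="49.5909,43.4853 48.6130,40.9621 50.7058,39.3185 55.8691,38.5544 64.1031,38.6698 75.4076,39.6648" fill="none" stroke="#ff8800"/>
  <polygon points="47.8343,63.3282 103.4438,63.3282 103.4438,87.4251 47.8343,87.4251" fill="none" stroke="#ff8800"/>
  <polygon points="31.2556,69.8034 41.7758,63.2243 53.4787,67.3473 57.5519,79.0676 50.9281,89.5597 38.5953,90.9227 29.8402,82.1304" fill="none" stroke="#0000ff"/>
  <polygon points="156.8711,114.0723 147.9694,86.6757 124.6645,69.7437 95.8581,69.7437 72.5532,86.6757 63.6515,114.0723 72.5532,141.4689 95.8581,158.4009 124.6645,158.4009 147.9694,141.4689" fill="none" stroke="#ff8800"/>
  <polygon points="53.6205,103.0873 83.7875,103.0873 83.7875,133.7775 53.6205,133.7775" fill="none" stroke="#ff8800"/>
</svg>

Each laser-on run becomes one SVG element. Flip Y back into SVG space with y_svg = 190.7818 − y_machine.

Run 1: S320 ⇒ engrave layer `#000000`. The run returns to its start, so emit a `<polygon>` with points (Y-flipped): 163.8675,160.7542 158.7150,144.8965 145.2256,135.0958 128.5518,135.0958 115.0624,144.8965 109.9099,160.7542 115.0624,176.6119 128.5518,186.4126 145.2256,186.4126 158.7150,176.6119.

Run 2: power S974 maps to stroke `#ff8800` (cut). The run is open, so emit a `<polyline>` with points (Y-flipped): 49.5909,43.4853 48.6130,40.9621 50.7058,39.3185 55.8691,38.5544 64.1031,38.6698 75.4076,39.6648.

Run 3: power S974 maps to stroke `#ff8800` (cut). The run returns to its start, so emit a `<polygon>` with points (Y-flipped): 47.8343,63.3282 103.4438,63.3282 103.4438,87.4251 47.8343,87.4251.

Run 4: power S567 maps to stroke `#0000ff` (score). The run returns to its start, so emit a `<polygon>` with points (Y-flipped): 31.2556,69.8034 41.7758,63.2243 53.4787,67.3473 57.5519,79.0676 50.9281,89.5597 38.5953,90.9227 29.8402,82.1304.

Run 5: S974 ⇒ cut layer `#ff8800`. The run returns to its start, so emit a `<polygon>` with points (Y-flipped): 156.8711,114.0723 147.9694,86.6757 124.6645,69.7437 95.8581,69.7437 72.5532,86.6757 63.6515,114.0723 72.5532,141.4689 95.8581,158.4009 124.6645,158.4009 147.9694,141.4689.

Run 6: the run's S974 means `#ff8800` (cut). The run returns to its start, so emit a `<polygon>` with points (Y-flipped): 53.6205,103.0873 83.7875,103.0873 83.7875,133.7775 53.6205,133.7775.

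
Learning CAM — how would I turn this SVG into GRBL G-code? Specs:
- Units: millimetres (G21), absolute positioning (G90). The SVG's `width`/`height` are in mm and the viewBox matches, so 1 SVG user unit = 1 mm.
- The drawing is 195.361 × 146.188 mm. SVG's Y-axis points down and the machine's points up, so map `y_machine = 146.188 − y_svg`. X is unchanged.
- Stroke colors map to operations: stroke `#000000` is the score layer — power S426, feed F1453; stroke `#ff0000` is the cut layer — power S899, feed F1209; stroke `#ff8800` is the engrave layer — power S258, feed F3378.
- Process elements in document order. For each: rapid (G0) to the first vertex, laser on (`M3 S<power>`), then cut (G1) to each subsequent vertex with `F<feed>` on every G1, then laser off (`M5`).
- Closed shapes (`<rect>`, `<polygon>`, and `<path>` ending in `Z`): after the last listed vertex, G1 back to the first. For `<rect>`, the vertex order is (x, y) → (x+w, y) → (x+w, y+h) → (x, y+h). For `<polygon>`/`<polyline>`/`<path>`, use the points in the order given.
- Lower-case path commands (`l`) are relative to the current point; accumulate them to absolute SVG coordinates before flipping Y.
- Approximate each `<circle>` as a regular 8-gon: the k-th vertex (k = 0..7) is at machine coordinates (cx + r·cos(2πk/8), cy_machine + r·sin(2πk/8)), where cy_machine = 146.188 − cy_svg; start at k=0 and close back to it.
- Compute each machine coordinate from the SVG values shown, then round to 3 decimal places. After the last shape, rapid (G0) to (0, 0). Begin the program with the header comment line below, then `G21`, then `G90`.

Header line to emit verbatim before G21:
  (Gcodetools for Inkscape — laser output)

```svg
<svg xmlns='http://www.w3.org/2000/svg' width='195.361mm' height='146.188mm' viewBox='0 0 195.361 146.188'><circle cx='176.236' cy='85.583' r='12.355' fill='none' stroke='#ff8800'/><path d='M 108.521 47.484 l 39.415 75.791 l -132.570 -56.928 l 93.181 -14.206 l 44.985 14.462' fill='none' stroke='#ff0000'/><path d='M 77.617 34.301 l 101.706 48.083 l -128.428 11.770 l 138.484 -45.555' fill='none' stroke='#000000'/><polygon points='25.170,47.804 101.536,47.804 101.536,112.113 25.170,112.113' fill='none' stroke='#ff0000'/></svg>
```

viewBox `0 0 195.361 146.188` with mm width/height → 1 unit = 1 mm. Flip: y_m = 146.188 − y_svg.

**Shape 1** — `<circle>` circle, stroke `#ff8800` → engrave (S258, F3378). Machine vertices: (188.591,60.605) → (184.972,69.341) → (176.236,72.960) → (167.500,69.341) → (163.881,60.605) → (167.500,51.869) → (176.236,48.250) → (184.972,51.869) → (188.591,60.605). Closed: final G1 returns to the first vertex.

**Shape 2** — `<path>` open polyline, stroke `#ff0000` → cut (S899, F1209). Machine vertices: (108.521,98.704) → (147.936,22.913) → (15.366,79.841) → (108.547,94.047) → (153.532,79.585). Open path.

**Shape 3** — `<path>` open polyline, stroke `#000000` → score (S426, F1453). Machine vertices: (77.617,111.887) → (179.323,63.804) → (50.895,52.034) → (189.379,97.589). Open path.

**Shape 4** — `<polygon>` rectangle, stroke `#ff0000` → cut (S899, F1209). Machine vertices: (25.170,98.384) → (101.536,98.384) → (101.536,34.075) → (25.170,34.075) → (25.170,98.384). Closed: final G1 returns to the first vertex.

(Gcodetools for Inkscape — laser output)
G21
G90
G0 X188.591 Y60.605
M3 S258
G1 X184.972 Y69.341 F3378
G1 X176.236 Y72.960 F3378
G1 X167.500 Y69.341 F3378
G1 X163.881 Y60.605 F3378
G1 X167.500 Y51.869 F3378
G1 X176.236 Y48.250 F3378
G1 X184.972 Y51.869 F3378
G1 X188.591 Y60.605 F3378
M5
G0 X108.521 Y98.704
M3 S899
G1 X147.936 Y22.913 F1209
G1 X15.366 Y79.841 F1209
G1 X108.547 Y94.047 F1209
G1 X153.532 Y79.585 F1209
M5
G0 X77.617 Y111.887
M3 S426
G1 X179.323 Y63.804 F1453
G1 X50.895 Y52.034 F1453
G1 X189.379 Y97.589 F1453
M5
G0 X25.170 Y98.384
M3 S899
G1 X101.536 Y98.384 F1209
G1 X101.536 Y34.075 F1209
G1 X25.170 Y34.075 F1209
G1 X25.170 Y98.384 F1209
M5
G0 X0.000 Y0.000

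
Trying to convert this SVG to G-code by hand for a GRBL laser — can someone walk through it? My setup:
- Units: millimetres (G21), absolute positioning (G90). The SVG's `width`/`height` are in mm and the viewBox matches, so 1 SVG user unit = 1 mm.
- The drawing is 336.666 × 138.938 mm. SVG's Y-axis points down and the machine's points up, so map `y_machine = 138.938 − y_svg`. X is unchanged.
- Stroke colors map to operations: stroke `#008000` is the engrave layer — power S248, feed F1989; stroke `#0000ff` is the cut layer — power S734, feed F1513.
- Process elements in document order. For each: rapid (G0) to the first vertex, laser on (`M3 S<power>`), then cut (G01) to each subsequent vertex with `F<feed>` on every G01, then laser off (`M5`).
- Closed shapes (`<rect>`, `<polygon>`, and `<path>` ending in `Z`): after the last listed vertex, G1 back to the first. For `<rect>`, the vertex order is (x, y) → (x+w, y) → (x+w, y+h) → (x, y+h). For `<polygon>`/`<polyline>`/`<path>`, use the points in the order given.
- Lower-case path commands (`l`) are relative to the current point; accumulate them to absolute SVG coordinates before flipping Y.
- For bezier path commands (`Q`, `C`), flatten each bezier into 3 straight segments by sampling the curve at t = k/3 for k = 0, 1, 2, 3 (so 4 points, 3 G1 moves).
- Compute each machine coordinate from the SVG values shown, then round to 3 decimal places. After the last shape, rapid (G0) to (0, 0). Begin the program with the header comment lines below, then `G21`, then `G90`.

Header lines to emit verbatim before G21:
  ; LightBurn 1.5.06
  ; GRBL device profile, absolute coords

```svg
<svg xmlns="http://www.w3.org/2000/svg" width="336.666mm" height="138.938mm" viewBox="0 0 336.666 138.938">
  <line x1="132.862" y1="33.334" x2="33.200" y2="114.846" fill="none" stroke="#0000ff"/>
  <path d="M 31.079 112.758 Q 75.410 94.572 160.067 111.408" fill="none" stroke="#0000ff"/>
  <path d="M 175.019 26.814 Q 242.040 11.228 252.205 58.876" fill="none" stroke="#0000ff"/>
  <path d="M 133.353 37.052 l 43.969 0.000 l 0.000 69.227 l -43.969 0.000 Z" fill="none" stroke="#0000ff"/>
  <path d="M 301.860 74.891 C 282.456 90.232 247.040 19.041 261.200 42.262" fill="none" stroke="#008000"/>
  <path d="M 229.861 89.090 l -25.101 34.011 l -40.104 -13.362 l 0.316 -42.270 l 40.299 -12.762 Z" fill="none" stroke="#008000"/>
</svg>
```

; LightBurn 1.5.06
; GRBL device profile, absolute coords
G21
G90
G0 X132.862 Y105.604
M3 S734
G01 X33.200 Y24.092 F1513
M5
G0 X31.079 Y26.180
M3 S734
G01 X65.114 Y34.413 F1513
G01 X108.110 Y34.863 F1513
G01 X160.067 Y27.530 F1513
M5
G0 X175.019 Y112.124
M3 S734
G01 X213.382 Y115.489 F1513
G01 X239.111 Y104.801 F1513
G01 X252.205 Y80.062 F1513
M5
G0 X133.353 Y101.886
M3 S734
G01 X177.322 Y101.886 F1513
G01 X177.322 Y32.659 F1513
G01 X133.353 Y32.659 F1513
G01 X133.353 Y101.886 F1513
M5
G0 X301.860 Y64.047
M3 S248
G01 X279.548 Y70.848 F1989
G01 X261.136 Y95.128 F1989
G01 X261.200 Y96.676 F1989
M5
G0 X229.861 Y49.848
M3 S248
G01 X204.760 Y15.837 F1989
G01 X164.656 Y29.199 F1989
G01 X164.972 Y71.469 F1989
G01 X205.271 Y84.231 F1989
G01 X229.861 Y49.848 F1989
M5
G0 X0.000 Y0.000

1 u = 1 mm; y_m = 138.938 − y.

[1] `<line>` line segment, #0000ff→cut S734 F1513: (132.862,105.604) → (33.200,24.092)

[2] `<path>` quadratic bezier, #0000ff→cut S734 F1513: (31.079,26.180) → (65.114,34.413) → (108.110,34.863) → (160.067,27.530)

[3] `<path>` quadratic bezier, #0000ff→cut S734 F1513: (175.019,112.124) → (213.382,115.489) → (239.111,104.801) → (252.205,80.062)

[4] `<path>` rectangle, #0000ff→cut S734 F1513: (133.353,101.886) → (177.322,101.886) → (177.322,32.659) → (133.353,32.659) → (133.353,101.886) (closed)

[5] `<path>` cubic bezier, #008000→engrave S248 F1989: (301.860,64.047) → (279.548,70.848) → (261.136,95.128) → (261.200,96.676)

[6] `<path>` regular polygon, #008000→engrave S248 F1989: (229.861,49.848) → (204.760,15.837) → (164.656,29.199) → (164.972,71.469) → (205.271,84.231) → (229.861,49.848) (closed)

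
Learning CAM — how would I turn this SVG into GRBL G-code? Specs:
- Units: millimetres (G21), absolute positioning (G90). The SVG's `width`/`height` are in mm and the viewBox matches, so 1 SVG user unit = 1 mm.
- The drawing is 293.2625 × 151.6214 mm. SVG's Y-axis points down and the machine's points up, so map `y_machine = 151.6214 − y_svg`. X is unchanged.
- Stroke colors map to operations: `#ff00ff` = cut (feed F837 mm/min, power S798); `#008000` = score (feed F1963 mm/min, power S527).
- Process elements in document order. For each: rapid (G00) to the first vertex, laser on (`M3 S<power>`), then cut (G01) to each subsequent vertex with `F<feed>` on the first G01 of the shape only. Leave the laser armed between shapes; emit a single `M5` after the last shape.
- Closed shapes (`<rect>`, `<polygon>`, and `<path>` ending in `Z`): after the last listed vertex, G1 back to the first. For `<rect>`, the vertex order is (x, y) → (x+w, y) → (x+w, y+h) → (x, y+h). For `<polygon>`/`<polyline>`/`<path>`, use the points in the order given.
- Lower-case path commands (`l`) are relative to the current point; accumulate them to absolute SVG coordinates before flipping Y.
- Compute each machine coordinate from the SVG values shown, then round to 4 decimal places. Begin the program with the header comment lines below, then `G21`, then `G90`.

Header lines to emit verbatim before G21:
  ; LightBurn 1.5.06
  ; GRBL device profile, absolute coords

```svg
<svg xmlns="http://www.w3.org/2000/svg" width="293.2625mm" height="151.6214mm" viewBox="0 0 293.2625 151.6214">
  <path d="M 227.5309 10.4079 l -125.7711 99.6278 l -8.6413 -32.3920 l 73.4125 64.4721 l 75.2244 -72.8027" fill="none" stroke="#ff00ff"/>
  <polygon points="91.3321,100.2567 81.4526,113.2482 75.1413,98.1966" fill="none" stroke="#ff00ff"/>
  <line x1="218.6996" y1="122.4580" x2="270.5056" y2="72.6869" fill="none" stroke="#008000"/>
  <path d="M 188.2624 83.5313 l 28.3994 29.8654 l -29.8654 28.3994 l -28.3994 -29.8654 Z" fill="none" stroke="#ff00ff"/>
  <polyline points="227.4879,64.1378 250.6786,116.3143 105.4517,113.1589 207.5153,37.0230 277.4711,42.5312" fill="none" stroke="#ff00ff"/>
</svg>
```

; LightBurn 1.5.06
; GRBL device profile, absolute coords
G21
G90
G00 X227.5309 Y141.2135
M3 S798
G01 X101.7598 Y41.5857 F837
G01 X93.1185 Y73.9777
G01 X166.5310 Y9.5056
G01 X241.7554 Y82.3083
G00 X91.3321 Y51.3647
M3 S798
G01 X81.4526 Y38.3732 F837
G01 X75.1413 Y53.4248
G01 X91.3321 Y51.3647
G00 X218.6996 Y29.1634
M3 S527
G01 X270.5056 Y78.9345 F1963
G00 X188.2624 Y68.0901
M3 S798
G01 X216.6618 Y38.2247 F837
G01 X186.7964 Y9.8253
G01 X158.3970 Y39.6907
G01 X188.2624 Y68.0901
G00 X227.4879 Y87.4836
M3 S798
G01 X250.6786 Y35.3071 F837
G01 X105.4517 Y38.4625
G01 X207.5153 Y114.5984
G01 X277.4711 Y109.0902
M5

1 u = 1 mm; y_m = 151.6214 − y.

[1] `<path>` open polyline, #ff00ff→cut S798 F837: (227.5309,141.2135) → (101.7598,41.5857) → (93.1185,73.9777) → (166.5310,9.5056) → (241.7554,82.3083)

[2] `<polygon>` regular polygon, #ff00ff→cut S798 F837: (91.3321,51.3647) → (81.4526,38.3732) → (75.1413,53.4248) → (91.3321,51.3647) (closed)

[3] `<line>` line segment, #008000→score S527 F1963: (218.6996,29.1634) → (270.5056,78.9345)

[4] `<path>` regular polygon, #ff00ff→cut S798 F837: (188.2624,68.0901) → (216.6618,38.2247) → (186.7964,9.8253) → (158.3970,39.6907) → (188.2624,68.0901) (closed)

[5] `<polyline>` open polyline, #ff00ff→cut S798 F837: (227.4879,87.4836) → (250.6786,35.3071) → (105.4517,38.4625) → (207.5153,114.5984) → (277.4711,109.0902)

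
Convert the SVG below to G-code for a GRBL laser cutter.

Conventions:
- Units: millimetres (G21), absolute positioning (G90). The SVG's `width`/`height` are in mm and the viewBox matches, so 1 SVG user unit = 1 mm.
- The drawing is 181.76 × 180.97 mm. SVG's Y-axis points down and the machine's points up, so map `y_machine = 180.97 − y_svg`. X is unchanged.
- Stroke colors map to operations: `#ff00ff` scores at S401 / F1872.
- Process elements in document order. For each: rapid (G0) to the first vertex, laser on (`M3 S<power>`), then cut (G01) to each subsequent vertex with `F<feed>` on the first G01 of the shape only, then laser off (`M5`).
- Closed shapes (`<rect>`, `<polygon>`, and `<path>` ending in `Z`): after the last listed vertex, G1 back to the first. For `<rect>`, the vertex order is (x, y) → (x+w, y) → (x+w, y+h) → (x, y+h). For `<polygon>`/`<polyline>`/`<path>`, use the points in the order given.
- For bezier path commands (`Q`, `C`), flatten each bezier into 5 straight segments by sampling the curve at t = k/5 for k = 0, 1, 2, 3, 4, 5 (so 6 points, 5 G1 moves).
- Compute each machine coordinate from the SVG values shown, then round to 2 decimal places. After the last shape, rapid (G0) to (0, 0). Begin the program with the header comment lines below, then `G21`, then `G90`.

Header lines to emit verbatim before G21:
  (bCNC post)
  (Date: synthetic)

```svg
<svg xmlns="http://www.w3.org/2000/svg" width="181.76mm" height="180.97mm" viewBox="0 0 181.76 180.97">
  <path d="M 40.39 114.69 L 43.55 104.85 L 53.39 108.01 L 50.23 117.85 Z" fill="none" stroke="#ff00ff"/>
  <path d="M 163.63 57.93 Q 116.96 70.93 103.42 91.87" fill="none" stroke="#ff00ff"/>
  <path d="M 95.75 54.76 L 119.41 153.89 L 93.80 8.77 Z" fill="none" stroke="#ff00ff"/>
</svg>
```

(bCNC post)
(Date: synthetic)
G21
G90
G0 X40.39 Y66.28
M3 S401
G01 X43.55 Y76.12 F1872
G01 X53.39 Y72.96
G01 X50.23 Y63.12
G01 X40.39 Y66.28
M5
G0 X163.63 Y123.04
M3 S401
G01 X146.29 Y117.52 F1872
G01 X131.59 Y111.37
G01 X119.55 Y104.58
G01 X110.16 Y97.16
G01 X103.42 Y89.10
M5
G0 X95.75 Y126.21
M3 S401
G01 X119.41 Y27.08 F1872
G01 X93.80 Y172.20
G01 X95.75 Y126.21
M5
G0 X0.00 Y0.00

viewBox `0 0 181.76 180.97` with mm width/height → 1 unit = 1 mm. Flip: y_m = 180.97 − y_svg.

**Shape 1** — `<path>` regular polygon, stroke `#ff00ff` → score (S401, F1872). Machine vertices: (40.39,66.28) → (43.55,76.12) → (53.39,72.96) → (50.23,63.12) → (40.39,66.28). Closed: final G1 returns to the first vertex.

**Shape 2** — `<path>` quadratic bezier, stroke `#ff00ff` → score (S401, F1872). Control points (SVG): P0=(163.63,57.93), P1=(116.96,70.93), P2=(103.42,91.87); sampled at t=k/5. Machine vertices: (163.63,123.04) → (146.29,117.52) → (131.59,111.37) → (119.55,104.58) → (110.16,97.16) → (103.42,89.10). Open path.

**Shape 3** — `<path>` closed polygon, stroke `#ff00ff` → score (S401, F1872). Machine vertices: (95.75,126.21) → (119.41,27.08) → (93.80,172.20) → (95.75,126.21). Closed: final G1 returns to the first vertex.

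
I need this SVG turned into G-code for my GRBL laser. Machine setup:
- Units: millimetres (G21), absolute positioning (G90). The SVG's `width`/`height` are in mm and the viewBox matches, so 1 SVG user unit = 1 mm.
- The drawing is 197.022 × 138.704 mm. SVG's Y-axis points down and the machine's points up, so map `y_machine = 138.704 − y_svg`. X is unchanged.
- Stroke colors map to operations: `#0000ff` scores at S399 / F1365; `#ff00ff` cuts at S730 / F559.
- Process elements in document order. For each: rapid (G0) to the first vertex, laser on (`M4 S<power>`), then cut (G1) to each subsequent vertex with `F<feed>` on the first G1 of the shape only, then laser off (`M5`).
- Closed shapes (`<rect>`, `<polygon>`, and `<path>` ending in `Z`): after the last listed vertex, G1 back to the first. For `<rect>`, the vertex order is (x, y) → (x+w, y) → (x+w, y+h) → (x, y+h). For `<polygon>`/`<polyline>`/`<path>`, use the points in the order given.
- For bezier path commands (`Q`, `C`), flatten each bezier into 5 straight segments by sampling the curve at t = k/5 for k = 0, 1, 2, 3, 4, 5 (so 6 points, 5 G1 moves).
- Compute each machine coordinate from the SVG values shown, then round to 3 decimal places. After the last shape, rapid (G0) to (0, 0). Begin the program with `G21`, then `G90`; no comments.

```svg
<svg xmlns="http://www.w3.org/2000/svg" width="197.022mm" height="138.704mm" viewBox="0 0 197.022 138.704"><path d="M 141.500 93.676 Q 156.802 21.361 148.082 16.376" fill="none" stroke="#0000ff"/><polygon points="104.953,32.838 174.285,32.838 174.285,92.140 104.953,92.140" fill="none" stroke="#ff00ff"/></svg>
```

1 u = 1 mm; y_m = 138.704 − y.

[1] `<path>` quadratic bezier, #0000ff→score S399 F1365: (141.500,45.028) → (146.660,71.261) → (149.898,92.107) → (151.214,107.567) → (150.609,117.641) → (148.082,122.328)

[2] `<polygon>` rectangle, #ff00ff→cut S730 F559: (104.953,105.866) → (174.285,105.866) → (174.285,46.564) → (104.953,46.564) → (104.953,105.866) (closed)

G21
G90
G0 X141.500 Y45.028
M4 S399
G1 X146.660 Y71.261 F1365
G1 X149.898 Y92.107
G1 X151.214 Y107.567
G1 X150.609 Y117.641
G1 X148.082 Y122.328
M5
G0 X104.953 Y105.866
M4 S730
G1 X174.285 Y105.866 F559
G1 X174.285 Y46.564
G1 X104.953 Y46.564
G1 X104.953 Y105.866
M5
G0 X0.000 Y0.000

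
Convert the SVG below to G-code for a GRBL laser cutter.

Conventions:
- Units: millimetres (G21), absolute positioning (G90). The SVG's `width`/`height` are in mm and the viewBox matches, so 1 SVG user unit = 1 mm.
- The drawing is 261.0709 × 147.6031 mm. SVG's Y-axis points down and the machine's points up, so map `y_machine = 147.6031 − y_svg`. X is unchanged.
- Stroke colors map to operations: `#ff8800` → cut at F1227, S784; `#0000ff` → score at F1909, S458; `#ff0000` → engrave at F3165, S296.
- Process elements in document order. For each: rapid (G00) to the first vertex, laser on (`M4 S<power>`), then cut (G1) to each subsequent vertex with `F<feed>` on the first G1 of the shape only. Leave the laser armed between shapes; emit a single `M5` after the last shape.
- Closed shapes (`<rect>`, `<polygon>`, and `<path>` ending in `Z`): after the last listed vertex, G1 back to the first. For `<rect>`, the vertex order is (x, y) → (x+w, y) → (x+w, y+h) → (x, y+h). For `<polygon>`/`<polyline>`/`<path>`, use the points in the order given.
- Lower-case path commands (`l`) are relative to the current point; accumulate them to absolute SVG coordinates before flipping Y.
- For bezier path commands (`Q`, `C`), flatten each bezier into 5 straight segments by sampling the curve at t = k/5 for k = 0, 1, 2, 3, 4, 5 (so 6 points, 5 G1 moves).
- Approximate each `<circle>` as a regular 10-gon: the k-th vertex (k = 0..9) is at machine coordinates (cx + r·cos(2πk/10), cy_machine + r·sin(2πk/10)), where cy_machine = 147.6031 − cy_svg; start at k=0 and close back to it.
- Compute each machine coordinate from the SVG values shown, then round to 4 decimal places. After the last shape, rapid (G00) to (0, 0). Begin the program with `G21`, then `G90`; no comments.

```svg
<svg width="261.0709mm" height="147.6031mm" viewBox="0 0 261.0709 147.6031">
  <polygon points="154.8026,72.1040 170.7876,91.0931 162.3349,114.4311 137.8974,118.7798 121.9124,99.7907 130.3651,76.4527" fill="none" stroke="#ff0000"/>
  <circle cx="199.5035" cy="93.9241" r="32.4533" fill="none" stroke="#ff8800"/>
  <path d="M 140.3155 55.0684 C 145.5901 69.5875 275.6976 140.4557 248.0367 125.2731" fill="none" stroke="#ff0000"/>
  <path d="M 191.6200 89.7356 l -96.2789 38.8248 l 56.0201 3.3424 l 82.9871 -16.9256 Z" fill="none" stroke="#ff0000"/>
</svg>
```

G21
G90
G00 X154.8026 Y75.4991
M4 S296
G1 X170.7876 Y56.5100 F3165
G1 X162.3349 Y33.1720
G1 X137.8974 Y28.8233
G1 X121.9124 Y47.8124
G1 X130.3651 Y71.1504
G1 X154.8026 Y75.4991
G00 X231.9568 Y53.6790
M4 S784
G1 X225.7588 Y72.7546 F1227
G1 X209.5321 Y84.5439
G1 X189.4749 Y84.5439
G1 X173.2482 Y72.7546
G1 X167.0502 Y53.6790
G1 X173.2482 Y34.6034
G1 X189.4749 Y22.8141
G1 X209.5321 Y22.8141
G1 X225.7588 Y34.6034
G1 X231.9568 Y53.6790
G00 X140.3155 Y92.5347
M4 S296
G1 X156.1994 Y78.2005 F3165
G1 X188.4783 Y57.1778
G1 X223.5874 Y36.3017
G1 X247.9618 Y22.4073
G1 X248.0367 Y22.3300
G00 X191.6200 Y57.8675
M4 S296
G1 X95.3411 Y19.0427 F3165
G1 X151.3612 Y15.7003
G1 X234.3483 Y32.6259
G1 X191.6200 Y57.8675
M5
G00 X0.0000 Y0.0000

Since the viewBox matches the mm dimensions, user units are millimetres directly. The only transform is the Y-flip y_m = 147.6031 − y_svg.

Shape 1 is a regular polygon drawn with `<polygon>`. Its stroke #ff0000 means engrave at S296, F3165. After flipping Y the toolpath is (154.8026,75.4991) → (170.7876,56.5100) → (162.3349,33.1720) → (137.8974,28.8233) → (121.9124,47.8124) → (130.3651,71.1504) → (154.8026,75.4991), returning to the start.

Shape 2 is a circle drawn with `<circle>`. Its stroke #ff8800 means cut at S784, F1227. After flipping Y the toolpath is (231.9568,53.6790) → (225.7588,72.7546) → (209.5321,84.5439) → (189.4749,84.5439) → (173.2482,72.7546) → (167.0502,53.6790) → (173.2482,34.6034) → (189.4749,22.8141) → (209.5321,22.8141) → (225.7588,34.6034) → (231.9568,53.6790), returning to the start.

Shape 3 is a cubic bezier drawn with `<path>`. Its stroke #ff0000 means engrave at S296, F3165. After flipping Y the toolpath is (140.3155,92.5347) → (156.1994,78.2005) → (188.4783,57.1778) → (223.5874,36.3017) → (247.9618,22.4073) → (248.0367,22.3300).

Shape 4 is a closed polygon drawn with `<path>`. Its stroke #ff0000 means engrave at S296, F3165. After flipping Y the toolpath is (191.6200,57.8675) → (95.3411,19.0427) → (151.3612,15.7003) → (234.3483,32.6259) → (191.6200,57.8675), returning to the start.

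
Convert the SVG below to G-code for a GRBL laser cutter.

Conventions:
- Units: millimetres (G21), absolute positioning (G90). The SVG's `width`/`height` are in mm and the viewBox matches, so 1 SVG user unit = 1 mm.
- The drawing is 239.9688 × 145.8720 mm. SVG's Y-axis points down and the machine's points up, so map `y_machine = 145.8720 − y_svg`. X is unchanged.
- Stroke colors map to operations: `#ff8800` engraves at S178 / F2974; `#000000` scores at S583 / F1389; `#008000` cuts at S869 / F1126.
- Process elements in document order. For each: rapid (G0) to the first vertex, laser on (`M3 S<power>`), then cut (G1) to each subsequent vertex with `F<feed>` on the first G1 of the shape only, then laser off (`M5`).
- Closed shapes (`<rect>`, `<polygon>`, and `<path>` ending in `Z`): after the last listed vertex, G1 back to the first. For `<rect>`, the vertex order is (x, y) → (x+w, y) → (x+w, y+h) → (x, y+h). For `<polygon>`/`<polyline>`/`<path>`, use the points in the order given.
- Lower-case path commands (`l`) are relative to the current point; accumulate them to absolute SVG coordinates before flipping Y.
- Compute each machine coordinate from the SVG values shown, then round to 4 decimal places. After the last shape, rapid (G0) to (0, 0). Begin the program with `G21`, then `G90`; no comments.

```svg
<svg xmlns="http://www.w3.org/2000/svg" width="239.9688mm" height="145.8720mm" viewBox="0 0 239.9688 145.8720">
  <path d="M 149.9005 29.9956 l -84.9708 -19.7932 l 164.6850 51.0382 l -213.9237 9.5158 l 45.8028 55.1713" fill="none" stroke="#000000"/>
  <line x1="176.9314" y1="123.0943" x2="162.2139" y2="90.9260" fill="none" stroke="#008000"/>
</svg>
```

Since the viewBox matches the mm dimensions, user units are millimetres directly. The only transform is the Y-flip y_m = 145.8720 − y_svg.

Shape 1 is a open polyline drawn with `<path>`. Its stroke #000000 means score at S583, F1389. After flipping Y the toolpath is (149.9005,115.8764) → (64.9297,135.6696) → (229.6147,84.6314) → (15.6910,75.1156) → (61.4938,19.9443).

Shape 2 is a line segment drawn with `<line>`. Its stroke #008000 means cut at S869, F1126. After flipping Y the toolpath is (176.9314,22.7777) → (162.2139,54.9460).

G21
G90
G0 X149.9005 Y115.8764
M3 S583
G1 X64.9297 Y135.6696 F1389
G1 X229.6147 Y84.6314
G1 X15.6910 Y75.1156
G1 X61.4938 Y19.9443
M5
G0 X176.9314 Y22.7777
M3 S869
G1 X162.2139 Y54.9460 F1126
M5
G0 X0.0000 Y0.0000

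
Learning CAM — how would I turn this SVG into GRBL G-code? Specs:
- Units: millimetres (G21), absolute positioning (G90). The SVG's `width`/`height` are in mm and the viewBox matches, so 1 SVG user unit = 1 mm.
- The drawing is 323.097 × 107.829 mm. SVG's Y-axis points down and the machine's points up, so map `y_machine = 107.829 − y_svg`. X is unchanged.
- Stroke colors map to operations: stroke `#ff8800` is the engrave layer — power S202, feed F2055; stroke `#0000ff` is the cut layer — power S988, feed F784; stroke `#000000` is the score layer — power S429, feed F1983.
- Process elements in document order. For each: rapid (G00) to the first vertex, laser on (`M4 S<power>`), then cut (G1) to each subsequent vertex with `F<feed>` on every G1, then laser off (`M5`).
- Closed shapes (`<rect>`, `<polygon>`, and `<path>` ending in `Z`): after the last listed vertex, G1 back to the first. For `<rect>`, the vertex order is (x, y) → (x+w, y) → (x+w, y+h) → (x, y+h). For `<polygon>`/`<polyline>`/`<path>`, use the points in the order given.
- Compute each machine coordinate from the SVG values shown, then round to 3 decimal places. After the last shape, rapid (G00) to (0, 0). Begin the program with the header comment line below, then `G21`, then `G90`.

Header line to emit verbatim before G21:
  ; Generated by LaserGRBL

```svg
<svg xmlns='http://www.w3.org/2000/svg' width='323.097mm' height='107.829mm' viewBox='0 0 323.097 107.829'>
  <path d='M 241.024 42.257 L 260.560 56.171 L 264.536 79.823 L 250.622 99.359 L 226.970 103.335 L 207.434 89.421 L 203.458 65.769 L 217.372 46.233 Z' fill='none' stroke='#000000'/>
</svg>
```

Since the viewBox matches the mm dimensions, user units are millimetres directly. The only transform is the Y-flip y_m = 107.829 − y_svg.

Shape 1 is a regular polygon drawn with `<path>`. Its stroke #000000 means score at S429, F1983. After flipping Y the toolpath is (241.024,65.572) → (260.560,51.658) → (264.536,28.006) → (250.622,8.470) → (226.970,4.494) → (207.434,18.408) → (203.458,42.060) → (217.372,61.596) → (241.024,65.572), returning to the start.

; Generated by LaserGRBL
G21
G90
G00 X241.024 Y65.572
M4 S429
G1 X260.560 Y51.658 F1983
G1 X264.536 Y28.006 F1983
G1 X250.622 Y8.470 F1983
G1 X226.970 Y4.494 F1983
G1 X207.434 Y18.408 F1983
G1 X203.458 Y42.060 F1983
G1 X217.372 Y61.596 F1983
G1 X241.024 Y65.572 F1983
M5
G00 X0.000 Y0.000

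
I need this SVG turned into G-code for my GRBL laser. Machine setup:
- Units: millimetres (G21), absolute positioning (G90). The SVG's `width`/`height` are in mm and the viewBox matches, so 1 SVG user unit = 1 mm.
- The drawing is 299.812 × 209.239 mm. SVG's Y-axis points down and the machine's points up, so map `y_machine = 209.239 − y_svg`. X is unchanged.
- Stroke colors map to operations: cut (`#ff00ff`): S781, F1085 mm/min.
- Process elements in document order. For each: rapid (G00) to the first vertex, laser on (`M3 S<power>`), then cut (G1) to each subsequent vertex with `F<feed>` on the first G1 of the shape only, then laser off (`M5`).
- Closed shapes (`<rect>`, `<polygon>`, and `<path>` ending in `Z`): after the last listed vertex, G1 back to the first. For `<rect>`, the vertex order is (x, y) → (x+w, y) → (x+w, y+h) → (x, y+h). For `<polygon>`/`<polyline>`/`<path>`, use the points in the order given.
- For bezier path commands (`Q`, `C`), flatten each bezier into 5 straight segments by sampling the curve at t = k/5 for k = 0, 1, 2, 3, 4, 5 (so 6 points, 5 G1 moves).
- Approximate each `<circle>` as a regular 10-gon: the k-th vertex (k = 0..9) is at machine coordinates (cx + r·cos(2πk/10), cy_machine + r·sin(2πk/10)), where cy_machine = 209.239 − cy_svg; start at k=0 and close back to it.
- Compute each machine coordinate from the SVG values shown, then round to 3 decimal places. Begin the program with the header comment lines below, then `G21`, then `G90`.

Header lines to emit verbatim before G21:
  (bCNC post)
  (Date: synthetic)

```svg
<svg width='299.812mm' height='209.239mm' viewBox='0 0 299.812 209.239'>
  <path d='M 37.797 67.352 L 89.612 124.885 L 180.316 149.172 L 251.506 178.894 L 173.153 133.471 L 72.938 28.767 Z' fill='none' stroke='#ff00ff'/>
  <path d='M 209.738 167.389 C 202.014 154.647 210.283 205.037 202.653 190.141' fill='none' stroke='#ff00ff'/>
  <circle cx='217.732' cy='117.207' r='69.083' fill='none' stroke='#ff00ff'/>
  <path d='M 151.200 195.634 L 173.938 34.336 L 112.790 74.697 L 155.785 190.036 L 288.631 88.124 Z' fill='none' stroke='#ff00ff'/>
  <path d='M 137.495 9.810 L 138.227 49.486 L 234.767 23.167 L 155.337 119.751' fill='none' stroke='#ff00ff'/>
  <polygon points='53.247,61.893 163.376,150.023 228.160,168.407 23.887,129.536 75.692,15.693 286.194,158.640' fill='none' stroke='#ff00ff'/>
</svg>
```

(bCNC post)
(Date: synthetic)
G21
G90
G00 X37.797 Y141.887
M3 S781
G1 X89.612 Y84.354 F1085
G1 X180.316 Y60.067
G1 X251.506 Y30.345
G1 X173.153 Y75.768
G1 X72.938 Y180.472
G1 X37.797 Y141.887
M5
G00 X209.738 Y41.850
M3 S781
G1 X206.768 Y42.947 F1085
G1 X206.105 Y35.056
G1 X206.219 Y24.341
G1 X205.578 Y16.967
G1 X202.653 Y19.098
M5
G00 X286.815 Y92.032
M3 S781
G1 X273.621 Y132.638 F1085
G1 X239.080 Y157.734
G1 X196.384 Y157.734
G1 X161.843 Y132.638
G1 X148.649 Y92.032
G1 X161.843 Y51.426
G1 X196.384 Y26.330
G1 X239.080 Y26.330
G1 X273.621 Y51.426
G1 X286.815 Y92.032
M5
G00 X151.200 Y13.605
M3 S781
G1 X173.938 Y174.903 F1085
G1 X112.790 Y134.542
G1 X155.785 Y19.203
G1 X288.631 Y121.115
G1 X151.200 Y13.605
M5
G00 X137.495 Y199.429
M3 S781
G1 X138.227 Y159.753 F1085
G1 X234.767 Y186.072
G1 X155.337 Y89.488
M5
G00 X53.247 Y147.346
M3 S781
G1 X163.376 Y59.216 F1085
G1 X228.160 Y40.832
G1 X23.887 Y79.703
G1 X75.692 Y193.546
G1 X286.194 Y50.599
G1 X53.247 Y147.346
M5

viewBox `0 0 299.812 209.239` with mm width/height → 1 unit = 1 mm. Flip: y_m = 209.239 − y_svg.

**Shape 1** — `<path>` closed polygon, stroke `#ff00ff` → cut (S781, F1085). Machine vertices: (37.797,141.887) → (89.612,84.354) → (180.316,60.067) → (251.506,30.345) → (173.153,75.768) → (72.938,180.472) → (37.797,141.887). Closed: final G1 returns to the first vertex.

**Shape 2** — `<path>` cubic bezier, stroke `#ff00ff` → cut (S781, F1085). Control points (SVG): P0=(209.738,167.389), P1=(202.014,154.647), P2=(210.283,205.037), P3=(202.653,190.141); sampled at t=k/5. Machine vertices: (209.738,41.850) → (206.768,42.947) → (206.105,35.056) → (206.219,24.341) → (205.578,16.967) → (202.653,19.098). Open path.

**Shape 3** — `<circle>` circle, stroke `#ff00ff` → cut (S781, F1085). Machine vertices: (286.815,92.032) → (273.621,132.638) → (239.080,157.734) → (196.384,157.734) → (161.843,132.638) → (148.649,92.032) → (161.843,51.426) → (196.384,26.330) → (239.080,26.330) → (273.621,51.426) → (286.815,92.032). Closed: final G1 returns to the first vertex.

**Shape 4** — `<path>` closed polygon, stroke `#ff00ff` → cut (S781, F1085). Machine vertices: (151.200,13.605) → (173.938,174.903) → (112.790,134.542) → (155.785,19.203) → (288.631,121.115) → (151.200,13.605). Closed: final G1 returns to the first vertex.

**Shape 5** — `<path>` open polyline, stroke `#ff00ff` → cut (S781, F1085). Machine vertices: (137.495,199.429) → (138.227,159.753) → (234.767,186.072) → (155.337,89.488). Open path.

**Shape 6** — `<polygon>` closed polygon, stroke `#ff00ff` → cut (S781, F1085). Machine vertices: (53.247,147.346) → (163.376,59.216) → (228.160,40.832) → (23.887,79.703) → (75.692,193.546) → (286.194,50.599) → (53.247,147.346). Closed: final G1 returns to the first vertex.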